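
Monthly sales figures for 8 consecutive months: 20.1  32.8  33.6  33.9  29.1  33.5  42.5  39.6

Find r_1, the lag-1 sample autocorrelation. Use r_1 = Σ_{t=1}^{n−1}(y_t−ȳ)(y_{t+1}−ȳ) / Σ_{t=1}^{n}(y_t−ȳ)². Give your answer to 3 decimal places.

0.202

Mean ȳ = (20.1 + 32.8 + 33.6 + 33.9 + 29.1 + 33.5 + 42.5 + 39.6)/8 = 33.1375
Σ(y_t−ȳ)(y_{t+1}−ȳ) = (4.4002) + (-0.1561) + (0.3527) + (-3.0786) + (-1.4636) + (3.3939) + (60.5052) = 63.9536
Denominator Σ(y_t−ȳ)² = 316.7388
r_1 = 63.9536 / 316.7388 = 0.202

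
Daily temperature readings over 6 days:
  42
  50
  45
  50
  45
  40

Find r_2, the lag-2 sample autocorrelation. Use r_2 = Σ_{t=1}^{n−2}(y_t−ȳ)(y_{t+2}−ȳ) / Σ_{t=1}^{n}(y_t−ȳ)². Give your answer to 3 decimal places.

Mean ȳ = (42 + 50 + 45 + 50 + 45 + 40)/6 = 45.3333
Deviations from mean: -3.3333, 4.6667, -0.3333, 4.6667, -0.3333, -5.3333
Σ(y_t−ȳ)(y_{t+2}−ȳ) = (1.1111) + (21.7778) + (0.1111) + (-24.8889) = -1.8889
Denominator Σ(y_t−ȳ)² = 83.3333
r_2 = -1.8889 / 83.3333 = -0.023

-0.023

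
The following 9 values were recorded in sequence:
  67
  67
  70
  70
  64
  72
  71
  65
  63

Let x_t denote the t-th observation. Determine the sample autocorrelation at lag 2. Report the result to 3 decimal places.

Mean x̄ = (67 + 67 + 70 + 70 + 64 + 72 + 71 + 65 + 63)/9 = 67.6667
Σ(x_t−x̄)(x_{t+2}−x̄) = (-1.5556) + (-1.5556) + (-8.5556) + (10.1111) + (-12.2222) + (-11.5556) + (-15.5556) = -40.8889
Denominator Σ(x_t−x̄)² = 84.0000
r_2 = -40.8889 / 84.0000 = -0.487

-0.487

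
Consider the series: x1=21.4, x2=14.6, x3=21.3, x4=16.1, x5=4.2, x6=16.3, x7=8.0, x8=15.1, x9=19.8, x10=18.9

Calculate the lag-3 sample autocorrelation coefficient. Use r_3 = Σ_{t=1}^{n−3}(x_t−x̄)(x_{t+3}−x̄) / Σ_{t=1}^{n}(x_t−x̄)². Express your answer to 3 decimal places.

-0.009

Mean x̄ = (21.4 + 14.6 + 21.3 + 16.1 + 4.2 + 16.3 + 8.0 + 15.1 + 19.8 + 18.9)/10 = 15.5700
Σ(x_t−x̄)(x_{t+3}−x̄) = (3.0899) + (11.0289) + (4.1829) + (-4.0121) + (5.3439) + (3.0879) + (-25.2081) = -2.4867
Denominator Σ(x_t−x̄)² = 284.3610
r_3 = -2.4867 / 284.3610 = -0.009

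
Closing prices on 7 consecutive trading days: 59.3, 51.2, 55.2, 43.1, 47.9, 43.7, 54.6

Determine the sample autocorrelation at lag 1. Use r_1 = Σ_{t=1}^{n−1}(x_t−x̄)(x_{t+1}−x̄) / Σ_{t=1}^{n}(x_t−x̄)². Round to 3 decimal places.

-0.062

Mean x̄ = (59.3 + 51.2 + 55.2 + 43.1 + 47.9 + 43.7 + 54.6)/7 = 50.7143
Deviations from mean: 8.5857, 0.4857, 4.4857, -7.6143, -2.8143, -7.0143, 3.8857
Σ(x_t−x̄)(x_{t+1}−x̄) = (4.1702) + (2.1788) + (-34.1555) + (21.4288) + (19.7402) + (-27.2555) = -13.8931
Denominator Σ(x_t−x̄)² = 224.2686
r_1 = -13.8931 / 224.2686 = -0.062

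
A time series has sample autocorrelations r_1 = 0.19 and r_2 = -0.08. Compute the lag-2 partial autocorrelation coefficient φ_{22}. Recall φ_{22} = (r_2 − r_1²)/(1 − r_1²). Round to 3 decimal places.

-0.120

φ_{22} = (r_2 − r_1²) / (1 − r_1²)
r_1² = (0.19)² = 0.0361
Numerator = -0.08 − 0.0361 = -0.1161; denominator = 1 − 0.0361 = 0.9639
φ_{22} = -0.1161 / 0.9639 = -0.120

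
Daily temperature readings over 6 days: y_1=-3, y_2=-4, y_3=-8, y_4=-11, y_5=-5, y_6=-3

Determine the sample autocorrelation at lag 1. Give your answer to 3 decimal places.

0.219

Mean ȳ = (-3 − 4 − 8 − 11 − 5 − 3)/6 = -5.6667
Deviations from mean: 2.6667, 1.6667, -2.3333, -5.3333, 0.6667, 2.6667
Σ(y_t−ȳ)(y_{t+1}−ȳ) = (4.4444) + (-3.8889) + (12.4444) + (-3.5556) + (1.7778) = 11.2222
Denominator Σ(y_t−ȳ)² = 51.3333
r_1 = 11.2222 / 51.3333 = 0.219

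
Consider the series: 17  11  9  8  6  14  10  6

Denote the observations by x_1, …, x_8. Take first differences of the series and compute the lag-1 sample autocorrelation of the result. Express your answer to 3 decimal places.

First differences Δx: -6, -2, -1, -2, 8, -4, -4
Mean of differences = -1.5714
Numerator Σ(Δx_t−Δx̄)(Δx_{t+1}−Δx̄) = -20.0408
Denominator Σ(Δx_t−Δx̄)² = 123.7143
r_1(Δx) = -20.0408 / 123.7143 = -0.162

-0.162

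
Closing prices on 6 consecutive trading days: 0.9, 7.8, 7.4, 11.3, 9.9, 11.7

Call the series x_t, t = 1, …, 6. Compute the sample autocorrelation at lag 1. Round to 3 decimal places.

Mean x̄ = (0.9 + 7.8 + 7.4 + 11.3 + 9.9 + 11.7)/6 = 8.1667
Deviations from mean: -7.2667, -0.3667, -0.7667, 3.1333, 1.7333, 3.5333
Σ(x_t−x̄)(x_{t+1}−x̄) = (2.6644) + (0.2811) + (-2.4022) + (5.4311) + (6.1244) = 12.0989
Denominator Σ(x_t−x̄)² = 78.8333
r_1 = 12.0989 / 78.8333 = 0.153

0.153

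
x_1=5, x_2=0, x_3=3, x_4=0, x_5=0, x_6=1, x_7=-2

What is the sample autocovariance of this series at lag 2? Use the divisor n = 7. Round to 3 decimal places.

Mean x̄ = (5 + 0 + 3 + 0 + 0 + 1 − 2)/7 = 1.0000
Deviations: 4.0000, -1.0000, 2.0000, -1.0000, -1.0000, 0.0000, -3.0000
Σ_{t=1}^{5}(x_t−x̄)(x_{t+2}−x̄) = 10.0000
γ_2 = 10.0000 / 7 = 1.429

1.429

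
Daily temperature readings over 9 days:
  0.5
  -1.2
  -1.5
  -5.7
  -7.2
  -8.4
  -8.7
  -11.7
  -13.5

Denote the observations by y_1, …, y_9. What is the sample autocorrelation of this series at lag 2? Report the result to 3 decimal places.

0.325

Mean ȳ = (0.5 − 1.2 − 1.5 − 5.7 − 7.2 − 8.4 − 8.7 − 11.7 − 13.5)/9 = -6.3778
Σ(y_t−ȳ)(y_{t+2}−ȳ) = (33.5483) + (3.5094) + (-4.0106) + (-1.3706) + (1.9094) + (10.7627) + (16.5394) = 60.8879
Denominator Σ(y_t−ȳ)² = 187.5756
r_2 = 60.8879 / 187.5756 = 0.325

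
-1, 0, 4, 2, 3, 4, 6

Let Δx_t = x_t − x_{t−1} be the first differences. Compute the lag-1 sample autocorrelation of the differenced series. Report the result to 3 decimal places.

-0.479

First differences Δx: 1, 4, -2, 1, 1, 2
Mean of differences = 1.1667
Numerator Σ(Δx_t−Δx̄)(Δx_{t+1}−Δx̄) = -9.0278
Denominator Σ(Δx_t−Δx̄)² = 18.8333
r_1(Δx) = -9.0278 / 18.8333 = -0.479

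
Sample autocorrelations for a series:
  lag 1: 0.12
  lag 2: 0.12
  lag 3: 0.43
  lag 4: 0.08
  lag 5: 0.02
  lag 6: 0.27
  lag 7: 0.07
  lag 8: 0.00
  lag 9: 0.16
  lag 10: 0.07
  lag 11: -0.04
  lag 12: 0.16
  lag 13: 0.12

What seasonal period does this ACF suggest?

The largest autocorrelation is r_3 = 0.43, with weaker echoes at lags 6 (0.27), 9 (0.16) and 12 (0.16); the remaining lags stay at or below 0.12.
The dominant spike at lag 3 indicates a seasonal period of 3.

3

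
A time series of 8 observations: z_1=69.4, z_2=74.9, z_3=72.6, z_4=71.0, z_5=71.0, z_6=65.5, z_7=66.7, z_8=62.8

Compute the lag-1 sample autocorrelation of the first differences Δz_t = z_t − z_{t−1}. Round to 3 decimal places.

-0.366

First differences Δz: 5.5, -2.3, -1.6, 0.0, -5.5, 1.2, -3.9
Mean of differences = -0.9429
Numerator Σ(Δz_t−Δz̄)(Δz_{t+1}−Δz̄) = -28.8704
Denominator Σ(Δz_t−Δz̄)² = 78.7771
r_1(Δz) = -28.8704 / 78.7771 = -0.366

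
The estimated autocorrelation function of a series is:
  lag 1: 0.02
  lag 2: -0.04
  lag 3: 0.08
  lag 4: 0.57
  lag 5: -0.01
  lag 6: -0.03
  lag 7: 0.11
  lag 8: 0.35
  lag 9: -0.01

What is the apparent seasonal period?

4

The largest autocorrelation is r_4 = 0.57, with a weaker echo at lag 8 (0.35); the remaining lags stay at or below 0.11.
The dominant spike at lag 4 indicates a seasonal period of 4.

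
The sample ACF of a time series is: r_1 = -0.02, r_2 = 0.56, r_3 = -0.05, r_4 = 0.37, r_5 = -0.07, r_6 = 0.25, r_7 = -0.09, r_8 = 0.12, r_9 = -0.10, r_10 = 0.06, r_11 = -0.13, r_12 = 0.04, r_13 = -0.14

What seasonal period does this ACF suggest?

The largest autocorrelation is r_2 = 0.56, with weaker echoes at lags 4 (0.37) and 6 (0.25); the remaining lags stay at or below 0.12.
The dominant spike at lag 2 indicates a seasonal period of 2.

2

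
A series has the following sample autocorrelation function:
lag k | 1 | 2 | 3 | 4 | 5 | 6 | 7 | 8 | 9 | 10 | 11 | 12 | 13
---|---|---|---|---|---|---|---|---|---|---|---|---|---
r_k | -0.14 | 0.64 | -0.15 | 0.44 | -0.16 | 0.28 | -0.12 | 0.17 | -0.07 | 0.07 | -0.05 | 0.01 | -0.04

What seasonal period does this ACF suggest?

2

The largest autocorrelation is r_2 = 0.64, with weaker echoes at lags 4 (0.44), 6 (0.28) and 8 (0.17); the remaining lags stay at or below 0.07.
The dominant spike at lag 2 indicates a seasonal period of 2.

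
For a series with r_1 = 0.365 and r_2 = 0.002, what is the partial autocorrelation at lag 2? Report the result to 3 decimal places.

-0.151

φ_{22} = (r_2 − r_1²) / (1 − r_1²)
r_1² = (0.365)² = 0.133225
Numerator = 0.002 − 0.1332 = -0.1312; denominator = 1 − 0.1332 = 0.8668
φ_{22} = -0.1312 / 0.8668 = -0.151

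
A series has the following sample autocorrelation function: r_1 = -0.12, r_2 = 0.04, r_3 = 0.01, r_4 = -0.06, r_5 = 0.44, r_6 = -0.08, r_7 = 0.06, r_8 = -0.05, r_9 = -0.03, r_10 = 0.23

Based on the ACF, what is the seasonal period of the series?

The largest autocorrelation is r_5 = 0.44, with a weaker echo at lag 10 (0.23); the remaining lags stay at or below 0.06.
The dominant spike at lag 5 indicates a seasonal period of 5.

5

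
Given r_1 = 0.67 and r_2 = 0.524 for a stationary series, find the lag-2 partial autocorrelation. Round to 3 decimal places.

0.136

φ_{22} = (r_2 − r_1²) / (1 − r_1²)
r_1² = (0.67)² = 0.4489
Numerator = 0.524 − 0.4489 = 0.0751; denominator = 1 − 0.4489 = 0.5511
φ_{22} = 0.0751 / 0.5511 = 0.136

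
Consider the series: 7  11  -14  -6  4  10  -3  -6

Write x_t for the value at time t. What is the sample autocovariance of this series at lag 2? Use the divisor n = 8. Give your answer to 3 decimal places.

Mean x̄ = (7 + 11 − 14 − 6 + 4 + 10 − 3 − 6)/8 = 0.3750
Deviations: 6.6250, 10.6250, -14.3750, -6.3750, 3.6250, 9.6250, -3.3750, -6.3750
Σ_{t=1}^{6}(x_t−x̄)(x_{t+2}−x̄) = -350.0313
γ_2 = -350.0313 / 8 = -43.754

-43.754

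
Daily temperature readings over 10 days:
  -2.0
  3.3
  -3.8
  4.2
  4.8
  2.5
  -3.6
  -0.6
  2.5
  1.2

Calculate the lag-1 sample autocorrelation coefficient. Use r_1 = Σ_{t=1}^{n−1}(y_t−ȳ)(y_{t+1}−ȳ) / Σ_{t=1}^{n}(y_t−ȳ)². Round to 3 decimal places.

Mean ȳ = (-2.0 + 3.3 − 3.8 + 4.2 + 4.8 + 2.5 − 3.6 − 0.6 + 2.5 + 1.2)/10 = 0.8500
Numerator Σ_{t=1}^{9}(y_t−ȳ)(y_{t+1}−ȳ) = -16.9075
Denominator Σ(y_t−ȳ)² = 90.0450
r_1 = -16.9075 / 90.0450 = -0.188

-0.188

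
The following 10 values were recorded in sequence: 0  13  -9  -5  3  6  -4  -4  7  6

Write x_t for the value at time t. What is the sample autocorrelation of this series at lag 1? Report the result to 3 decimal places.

Mean x̄ = (0 + 13 − 9 − 5 + 3 + 6 − 4 − 4 + 7 + 6)/10 = 1.3000
Numerator Σ_{t=1}^{9}(x_t−x̄)(x_{t+1}−x̄) = -73.7900
Denominator Σ(x_t−x̄)² = 420.1000
r_1 = -73.7900 / 420.1000 = -0.176

-0.176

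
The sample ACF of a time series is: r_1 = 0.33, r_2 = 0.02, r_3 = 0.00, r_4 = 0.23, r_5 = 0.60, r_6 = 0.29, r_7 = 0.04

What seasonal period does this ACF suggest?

5

The largest autocorrelation is r_5 = 0.60; the remaining lags stay at or below 0.33. The elevated value at lag 1 (0.33), dropping to 0.02 at lag 2, reflects decaying short-term dependence rather than seasonality.
The dominant spike at lag 5 indicates a seasonal period of 5.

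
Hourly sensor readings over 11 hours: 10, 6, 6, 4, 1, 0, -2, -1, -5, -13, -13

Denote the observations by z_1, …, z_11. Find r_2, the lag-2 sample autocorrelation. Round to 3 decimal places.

Mean z̄ = (10 + 6 + 6 + 4 + 1 + 0 − 2 − 1 − 5 − 13 − 13)/11 = -0.6364
Numerator Σ_{t=1}^{9}(z_t−z̄)(z_{t+2}−z̄) = 177.0992
Denominator Σ(z_t−z̄)² = 552.5455
r_2 = 177.0992 / 552.5455 = 0.321

0.321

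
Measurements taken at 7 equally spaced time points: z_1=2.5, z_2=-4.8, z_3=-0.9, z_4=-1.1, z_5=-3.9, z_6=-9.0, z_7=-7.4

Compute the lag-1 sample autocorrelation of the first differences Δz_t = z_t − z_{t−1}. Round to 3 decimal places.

-0.364

First differences Δz: -7.3, 3.9, -0.2, -2.8, -5.1, 1.6
Mean of differences = -1.6500
Numerator Σ(Δz_t−Δz̄)(Δz_{t+1}−Δz̄) = -32.2225
Denominator Σ(Δz_t−Δz̄)² = 88.6150
r_1(Δz) = -32.2225 / 88.6150 = -0.364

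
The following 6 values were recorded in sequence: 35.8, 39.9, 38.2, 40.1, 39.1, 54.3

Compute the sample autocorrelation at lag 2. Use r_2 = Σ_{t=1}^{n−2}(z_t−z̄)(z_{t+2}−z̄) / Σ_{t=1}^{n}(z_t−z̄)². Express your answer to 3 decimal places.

Mean z̄ = (35.8 + 39.9 + 38.2 + 40.1 + 39.1 + 54.3)/6 = 41.2333
Deviations from mean: -5.4333, -1.3333, -3.0333, -1.1333, -2.1333, 13.0667
Σ(z_t−z̄)(z_{t+2}−z̄) = (16.4811) + (1.5111) + (6.4711) + (-14.8089) = 9.6544
Denominator Σ(z_t−z̄)² = 217.0733
r_2 = 9.6544 / 217.0733 = 0.044

0.044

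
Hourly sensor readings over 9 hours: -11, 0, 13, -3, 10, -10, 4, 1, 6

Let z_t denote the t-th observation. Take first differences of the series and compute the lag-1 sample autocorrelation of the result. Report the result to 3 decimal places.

-0.670

First differences Δz: 11, 13, -16, 13, -20, 14, -3, 5
Mean of differences = 2.1250
Numerator Σ(Δz_t−Δz̄)(Δz_{t+1}−Δz̄) = -876.6406
Denominator Σ(Δz_t−Δz̄)² = 1308.8750
r_1(Δz) = -876.6406 / 1308.8750 = -0.670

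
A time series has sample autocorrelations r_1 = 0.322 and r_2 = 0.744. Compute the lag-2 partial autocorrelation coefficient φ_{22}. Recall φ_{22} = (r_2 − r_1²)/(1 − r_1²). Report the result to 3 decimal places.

φ_{22} = (r_2 − r_1²) / (1 − r_1²)
r_1² = (0.322)² = 0.103684
Numerator = 0.744 − 0.1037 = 0.6403; denominator = 1 − 0.1037 = 0.8963
φ_{22} = 0.6403 / 0.8963 = 0.714

0.714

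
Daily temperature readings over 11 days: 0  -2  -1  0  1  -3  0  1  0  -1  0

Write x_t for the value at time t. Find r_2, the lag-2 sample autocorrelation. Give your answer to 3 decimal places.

Mean x̄ = (0 − 2 − 1 + 0 + 1 − 3 + 0 + 1 + 0 − 1 + 0)/11 = -0.4545
Numerator Σ_{t=1}^{9}(x_t−x̄)(x_{t+2}−x̄) = -6.3223
Denominator Σ(x_t−x̄)² = 14.7273
r_2 = -6.3223 / 14.7273 = -0.429

-0.429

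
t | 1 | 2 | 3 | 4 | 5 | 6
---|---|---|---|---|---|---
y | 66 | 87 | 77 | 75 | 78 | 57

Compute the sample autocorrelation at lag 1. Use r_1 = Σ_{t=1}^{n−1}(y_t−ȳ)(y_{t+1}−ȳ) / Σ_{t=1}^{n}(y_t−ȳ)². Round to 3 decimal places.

-0.206

Mean ȳ = (66 + 87 + 77 + 75 + 78 + 57)/6 = 73.3333
Numerator Σ_{t=1}^{5}(y_t−ȳ)(y_{t+1}−ȳ) = -112.4444
Denominator Σ(y_t−ȳ)² = 545.3333
r_1 = -112.4444 / 545.3333 = -0.206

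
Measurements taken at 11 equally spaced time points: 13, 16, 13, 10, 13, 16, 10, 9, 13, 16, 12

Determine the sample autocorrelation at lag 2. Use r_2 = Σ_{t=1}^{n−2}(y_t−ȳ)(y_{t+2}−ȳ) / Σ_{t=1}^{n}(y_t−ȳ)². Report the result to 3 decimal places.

-0.703

Mean ȳ = (13 + 16 + 13 + 10 + 13 + 16 + 10 + 9 + 13 + 16 + 12)/11 = 12.8182
Numerator Σ_{t=1}^{9}(y_t−ȳ)(y_{t+2}−ȳ) = -43.3388
Denominator Σ(y_t−ȳ)² = 61.6364
r_2 = -43.3388 / 61.6364 = -0.703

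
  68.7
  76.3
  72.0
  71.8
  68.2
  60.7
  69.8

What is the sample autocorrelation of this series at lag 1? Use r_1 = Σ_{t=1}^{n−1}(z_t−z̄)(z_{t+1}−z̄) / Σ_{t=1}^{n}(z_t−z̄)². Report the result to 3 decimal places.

0.166

Mean z̄ = (68.7 + 76.3 + 72.0 + 71.8 + 68.2 + 60.7 + 69.8)/7 = 69.6429
Deviations from mean: -0.9429, 6.6571, 2.3571, 2.1571, -1.4429, -8.9429, 0.1571
Σ(z_t−z̄)(z_{t+1}−z̄) = (-6.2767) + (15.6918) + (5.0847) + (-3.1124) + (12.9033) + (-1.4053) = 22.8853
Denominator Σ(z_t−z̄)² = 137.4971
r_1 = 22.8853 / 137.4971 = 0.166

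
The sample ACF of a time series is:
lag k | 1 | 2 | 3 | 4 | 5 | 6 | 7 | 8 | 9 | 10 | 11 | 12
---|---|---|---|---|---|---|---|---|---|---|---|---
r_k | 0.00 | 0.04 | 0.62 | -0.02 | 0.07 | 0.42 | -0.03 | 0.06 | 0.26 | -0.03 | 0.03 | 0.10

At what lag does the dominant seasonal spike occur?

3

The largest autocorrelation is r_3 = 0.62, with weaker echoes at lags 6 (0.42) and 9 (0.26); the remaining lags stay at or below 0.10.
The dominant spike at lag 3 indicates a seasonal period of 3.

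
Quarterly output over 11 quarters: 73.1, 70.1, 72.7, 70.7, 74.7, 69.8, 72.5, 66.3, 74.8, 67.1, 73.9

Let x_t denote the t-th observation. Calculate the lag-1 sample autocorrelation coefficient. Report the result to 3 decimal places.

Mean x̄ = (73.1 + 70.1 + 72.7 + 70.7 + 74.7 + 69.8 + 72.5 + 66.3 + 74.8 + 67.1 + 73.9)/11 = 71.4273
Numerator Σ_{t=1}^{10}(x_t−x̄)(x_{t+1}−x̄) = -62.3744
Denominator Σ(x_t−x̄)² = 83.7218
r_1 = -62.3744 / 83.7218 = -0.745

-0.745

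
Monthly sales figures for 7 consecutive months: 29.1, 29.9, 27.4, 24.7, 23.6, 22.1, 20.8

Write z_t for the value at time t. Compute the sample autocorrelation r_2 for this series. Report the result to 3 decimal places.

0.152

Mean z̄ = (29.1 + 29.9 + 27.4 + 24.7 + 23.6 + 22.1 + 20.8)/7 = 25.3714
Deviations from mean: 3.7286, 4.5286, 2.0286, -0.6714, -1.7714, -3.2714, -4.5714
Σ(z_t−z̄)(z_{t+2}−z̄) = (7.5637) + (-3.0406) + (-3.5935) + (2.1965) + (8.0980) = 11.2241
Denominator Σ(z_t−z̄)² = 73.7143
r_2 = 11.2241 / 73.7143 = 0.152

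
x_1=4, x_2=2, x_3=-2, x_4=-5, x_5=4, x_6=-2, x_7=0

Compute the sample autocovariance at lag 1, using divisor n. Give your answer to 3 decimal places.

-1.942

Mean x̄ = (4 + 2 − 2 − 5 + 4 − 2 + 0)/7 = 0.1429
Σ_{t=1}^{6}(x_t−x̄)(x_{t+1}−x̄) = -13.5918
γ_1 = -13.5918 / 7 = -1.942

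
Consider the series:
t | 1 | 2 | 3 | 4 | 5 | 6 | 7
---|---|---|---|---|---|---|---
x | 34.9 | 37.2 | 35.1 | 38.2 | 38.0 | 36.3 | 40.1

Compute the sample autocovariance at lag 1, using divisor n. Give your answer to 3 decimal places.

Mean x̄ = (34.9 + 37.2 + 35.1 + 38.2 + 38.0 + 36.3 + 40.1)/7 = 37.1143
Σ_{t=1}^{6}(x_t−x̄)(x_{t+1}−x̄) = -4.7402
γ_1 = -4.7402 / 7 = -0.677

-0.677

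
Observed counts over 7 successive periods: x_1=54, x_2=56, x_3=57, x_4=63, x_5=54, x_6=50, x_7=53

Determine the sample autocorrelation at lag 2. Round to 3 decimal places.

-0.369

Mean x̄ = (54 + 56 + 57 + 63 + 54 + 50 + 53)/7 = 55.2857
Deviations from mean: -1.2857, 0.7143, 1.7143, 7.7143, -1.2857, -5.2857, -2.2857
Σ(x_t−x̄)(x_{t+2}−x̄) = (-2.2041) + (5.5102) + (-2.2041) + (-40.7755) + (2.9388) = -36.7347
Denominator Σ(x_t−x̄)² = 99.4286
r_2 = -36.7347 / 99.4286 = -0.369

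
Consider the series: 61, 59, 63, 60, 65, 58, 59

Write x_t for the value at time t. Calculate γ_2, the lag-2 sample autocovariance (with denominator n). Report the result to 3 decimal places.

Mean x̄ = (61 + 59 + 63 + 60 + 65 + 58 + 59)/7 = 60.7143
Deviations: 0.2857, -1.7143, 2.2857, -0.7143, 4.2857, -2.7143, -1.7143
Σ_{t=1}^{5}(x_t−x̄)(x_{t+2}−x̄) = 6.2653
γ_2 = 6.2653 / 7 = 0.895

0.895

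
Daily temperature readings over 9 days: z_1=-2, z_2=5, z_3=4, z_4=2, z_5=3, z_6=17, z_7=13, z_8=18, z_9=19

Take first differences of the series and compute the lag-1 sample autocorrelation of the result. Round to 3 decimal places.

-0.441

First differences Δz: 7, -1, -2, 1, 14, -4, 5, 1
Mean of differences = 2.6250
Numerator Σ(Δz_t−Δz̄)(Δz_{t+1}−Δz̄) = -105.0156
Denominator Σ(Δz_t−Δz̄)² = 237.8750
r_1(Δz) = -105.0156 / 237.8750 = -0.441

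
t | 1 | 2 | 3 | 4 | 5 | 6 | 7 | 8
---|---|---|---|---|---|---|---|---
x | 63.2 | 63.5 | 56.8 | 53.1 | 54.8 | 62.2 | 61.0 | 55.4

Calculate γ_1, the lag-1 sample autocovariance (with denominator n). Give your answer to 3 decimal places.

Mean x̄ = (63.2 + 63.5 + 56.8 + 53.1 + 54.8 + 62.2 + 61.0 + 55.4)/8 = 58.7500
Σ_{t=1}^{7}(x_t−x̄)(x_{t+1}−x̄) = 31.8075
γ_1 = 31.8075 / 8 = 3.976

3.976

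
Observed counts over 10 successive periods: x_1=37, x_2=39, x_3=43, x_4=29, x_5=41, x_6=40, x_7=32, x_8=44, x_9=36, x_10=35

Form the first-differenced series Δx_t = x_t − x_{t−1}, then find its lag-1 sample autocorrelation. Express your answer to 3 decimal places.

-0.639

First differences Δx: 2, 4, -14, 12, -1, -8, 12, -8, -1
Mean of differences = -0.2222
Numerator Σ(Δx_t−Δx̄)(Δx_{t+1}−Δx̄) = -404.7160
Denominator Σ(Δx_t−Δx̄)² = 633.5556
r_1(Δx) = -404.7160 / 633.5556 = -0.639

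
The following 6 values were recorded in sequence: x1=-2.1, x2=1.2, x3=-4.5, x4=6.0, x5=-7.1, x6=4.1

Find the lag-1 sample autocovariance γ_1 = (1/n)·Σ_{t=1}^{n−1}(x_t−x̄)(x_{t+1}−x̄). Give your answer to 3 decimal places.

Mean x̄ = (-2.1 + 1.2 − 4.5 + 6.0 − 7.1 + 4.1)/6 = -0.4000
Σ_{t=1}^{5}(x_t−x̄)(x_{t+1}−x̄) = -108.5500
γ_1 = -108.5500 / 6 = -18.092

-18.092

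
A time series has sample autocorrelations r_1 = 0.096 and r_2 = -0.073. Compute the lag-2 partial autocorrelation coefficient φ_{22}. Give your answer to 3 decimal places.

-0.083

φ_{22} = (r_2 − r_1²) / (1 − r_1²)
r_1² = (0.096)² = 0.009216
Numerator = -0.073 − 0.0092 = -0.0822; denominator = 1 − 0.0092 = 0.9908
φ_{22} = -0.0822 / 0.9908 = -0.083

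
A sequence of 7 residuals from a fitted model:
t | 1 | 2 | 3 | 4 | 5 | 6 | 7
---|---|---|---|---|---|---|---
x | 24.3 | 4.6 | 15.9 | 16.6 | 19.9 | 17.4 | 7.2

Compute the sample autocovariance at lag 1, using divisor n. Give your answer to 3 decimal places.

-14.814

Mean x̄ = (24.3 + 4.6 + 15.9 + 16.6 + 19.9 + 17.4 + 7.2)/7 = 15.1286
Deviations: 9.1714, -10.5286, 0.7714, 1.4714, 4.7714, 2.2714, -7.9286
Σ_{t=1}^{6}(x_t−x̄)(x_{t+1}−x̄) = -103.6994
γ_1 = -103.6994 / 7 = -14.814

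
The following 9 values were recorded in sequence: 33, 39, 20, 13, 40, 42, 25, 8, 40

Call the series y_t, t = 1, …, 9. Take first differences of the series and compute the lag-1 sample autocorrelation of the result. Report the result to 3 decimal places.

-0.136

First differences Δy: 6, -19, -7, 27, 2, -17, -17, 32
Mean of differences = 0.8750
Numerator Σ(Δy_t−Δȳ)(Δy_{t+1}−Δȳ) = -378.6406
Denominator Σ(Δy_t−Δȳ)² = 2774.8750
r_1(Δy) = -378.6406 / 2774.8750 = -0.136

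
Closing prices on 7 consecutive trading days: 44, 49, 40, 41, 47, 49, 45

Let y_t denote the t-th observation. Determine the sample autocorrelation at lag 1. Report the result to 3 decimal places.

Mean ȳ = (44 + 49 + 40 + 41 + 47 + 49 + 45)/7 = 45.0000
Deviations from mean: -1.0000, 4.0000, -5.0000, -4.0000, 2.0000, 4.0000, 0.0000
Σ(y_t−ȳ)(y_{t+1}−ȳ) = (-4.0000) + (-20.0000) + (20.0000) + (-8.0000) + (8.0000) + (0.0000) = -4.0000
Denominator Σ(y_t−ȳ)² = 78.0000
r_1 = -4.0000 / 78.0000 = -0.051

-0.051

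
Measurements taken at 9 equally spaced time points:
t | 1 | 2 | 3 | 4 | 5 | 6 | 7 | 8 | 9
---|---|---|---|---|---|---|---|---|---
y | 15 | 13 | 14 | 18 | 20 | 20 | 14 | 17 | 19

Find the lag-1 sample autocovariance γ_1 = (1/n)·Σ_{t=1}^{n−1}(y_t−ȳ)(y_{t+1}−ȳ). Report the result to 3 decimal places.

Mean ȳ = (15 + 13 + 14 + 18 + 20 + 20 + 14 + 17 + 19)/9 = 16.6667
Σ_{t=1}^{8}(y_t−ȳ)(y_{t+1}−ȳ) = 18.8889
γ_1 = 18.8889 / 9 = 2.099

2.099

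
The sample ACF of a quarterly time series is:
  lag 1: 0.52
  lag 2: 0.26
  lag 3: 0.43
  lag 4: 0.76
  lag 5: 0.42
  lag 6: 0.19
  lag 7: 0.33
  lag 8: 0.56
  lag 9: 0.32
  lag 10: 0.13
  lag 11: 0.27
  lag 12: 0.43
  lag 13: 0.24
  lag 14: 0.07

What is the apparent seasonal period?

4

The largest autocorrelation is r_4 = 0.76, with a weaker echo at lag 8 (0.56); the remaining lags stay at or below 0.52. The elevated value at lag 1 (0.52), dropping to 0.26 at lag 2, reflects decaying short-term dependence rather than seasonality.
The dominant spike at lag 4 indicates a seasonal period of 4.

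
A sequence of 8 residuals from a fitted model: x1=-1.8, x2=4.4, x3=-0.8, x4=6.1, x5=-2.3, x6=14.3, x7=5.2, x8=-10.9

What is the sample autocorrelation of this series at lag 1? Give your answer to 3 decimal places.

Mean x̄ = (-1.8 + 4.4 − 0.8 + 6.1 − 2.3 + 14.3 + 5.2 − 10.9)/8 = 1.7750
Deviations from mean: -3.5750, 2.6250, -2.5750, 4.3250, -4.0750, 12.5250, 3.4250, -12.6750
Σ(x_t−x̄)(x_{t+1}−x̄) = (-9.3844) + (-6.7594) + (-11.1369) + (-17.6244) + (-51.0394) + (42.8981) + (-43.4119) = -96.4581
Denominator Σ(x_t−x̄)² = 390.8750
r_1 = -96.4581 / 390.8750 = -0.247

-0.247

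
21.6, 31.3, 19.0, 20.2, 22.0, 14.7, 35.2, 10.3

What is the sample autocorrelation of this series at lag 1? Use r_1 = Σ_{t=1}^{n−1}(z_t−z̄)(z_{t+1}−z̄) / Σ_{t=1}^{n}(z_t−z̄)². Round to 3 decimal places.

Mean z̄ = (21.6 + 31.3 + 19.0 + 20.2 + 22.0 + 14.7 + 35.2 + 10.3)/8 = 21.7875
Deviations from mean: -0.1875, 9.5125, -2.7875, -1.5875, 0.2125, -7.0875, 13.4125, -11.4875
Numerator Σ_{t=1}^{7}(z_t−z̄)(z_{t+1}−z̄) = -274.8552
Denominator Σ(z_t−z̄)² = 462.9488
r_1 = -274.8552 / 462.9488 = -0.594

-0.594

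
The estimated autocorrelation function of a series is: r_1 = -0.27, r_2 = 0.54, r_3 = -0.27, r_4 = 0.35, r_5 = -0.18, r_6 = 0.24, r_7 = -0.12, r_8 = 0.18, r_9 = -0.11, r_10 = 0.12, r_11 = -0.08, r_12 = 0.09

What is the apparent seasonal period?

2

The largest autocorrelation is r_2 = 0.54, with weaker echoes at lags 4 (0.35), 6 (0.24) and 8 (0.18); the remaining lags stay at or below 0.12.
The dominant spike at lag 2 indicates a seasonal period of 2.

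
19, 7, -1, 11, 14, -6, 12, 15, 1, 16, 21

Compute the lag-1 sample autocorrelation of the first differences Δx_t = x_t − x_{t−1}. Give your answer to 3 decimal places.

-0.331

First differences Δx: -12, -8, 12, 3, -20, 18, 3, -14, 15, 5
Mean of differences = 0.2000
Numerator Σ(Δx_t−Δx̄)(Δx_{t+1}−Δx̄) = -508.8400
Denominator Σ(Δx_t−Δx̄)² = 1539.6000
r_1(Δx) = -508.8400 / 1539.6000 = -0.331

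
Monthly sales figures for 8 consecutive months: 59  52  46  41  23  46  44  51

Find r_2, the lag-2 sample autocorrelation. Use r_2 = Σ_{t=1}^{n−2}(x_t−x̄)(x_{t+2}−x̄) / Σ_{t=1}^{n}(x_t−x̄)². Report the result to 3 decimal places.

-0.008

Mean x̄ = (59 + 52 + 46 + 41 + 23 + 46 + 44 + 51)/8 = 45.2500
Σ(x_t−x̄)(x_{t+2}−x̄) = (10.3125) + (-28.6875) + (-16.6875) + (-3.1875) + (27.8125) + (4.3125) = -6.1250
Denominator Σ(x_t−x̄)² = 783.5000
r_2 = -6.1250 / 783.5000 = -0.008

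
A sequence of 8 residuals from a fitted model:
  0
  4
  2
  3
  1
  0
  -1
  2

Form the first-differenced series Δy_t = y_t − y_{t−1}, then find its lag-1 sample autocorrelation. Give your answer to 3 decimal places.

First differences Δy: 4, -2, 1, -2, -1, -1, 3
Mean of differences = 0.2857
Numerator Σ(Δy_t−Δȳ)(Δy_{t+1}−Δȳ) = -10.6531
Denominator Σ(Δy_t−Δȳ)² = 35.4286
r_1(Δy) = -10.6531 / 35.4286 = -0.301

-0.301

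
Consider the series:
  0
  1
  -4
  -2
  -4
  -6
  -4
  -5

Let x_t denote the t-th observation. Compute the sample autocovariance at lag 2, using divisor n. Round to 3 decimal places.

Mean x̄ = (0 + 1 − 4 − 2 − 4 − 6 − 4 − 5)/8 = -3.0000
Deviations: 3.0000, 4.0000, -1.0000, 1.0000, -1.0000, -3.0000, -1.0000, -2.0000
Σ_{t=1}^{6}(x_t−x̄)(x_{t+2}−x̄) = 6.0000
γ_2 = 6.0000 / 8 = 0.750

0.750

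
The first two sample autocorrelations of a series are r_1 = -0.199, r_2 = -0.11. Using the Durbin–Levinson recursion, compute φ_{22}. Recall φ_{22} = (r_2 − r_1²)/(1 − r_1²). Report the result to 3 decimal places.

-0.156

φ_{22} = (r_2 − r_1²) / (1 − r_1²)
r_1² = (-0.199)² = 0.039601
Numerator = -0.11 − 0.0396 = -0.1496; denominator = 1 − 0.0396 = 0.9604
φ_{22} = -0.1496 / 0.9604 = -0.156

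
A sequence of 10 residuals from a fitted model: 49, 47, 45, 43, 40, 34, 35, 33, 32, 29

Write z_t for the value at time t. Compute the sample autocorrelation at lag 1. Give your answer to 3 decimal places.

Mean z̄ = (49 + 47 + 45 + 43 + 40 + 34 + 35 + 33 + 32 + 29)/10 = 38.7000
Numerator Σ_{t=1}^{9}(z_t−z̄)(z_{t+1}−z̄) = 306.0100
Denominator Σ(z_t−z̄)² = 442.1000
r_1 = 306.0100 / 442.1000 = 0.692

0.692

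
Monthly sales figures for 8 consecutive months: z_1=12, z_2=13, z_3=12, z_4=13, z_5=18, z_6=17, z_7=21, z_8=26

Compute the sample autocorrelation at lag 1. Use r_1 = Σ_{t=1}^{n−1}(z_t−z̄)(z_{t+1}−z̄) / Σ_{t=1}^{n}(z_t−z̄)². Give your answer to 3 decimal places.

Mean z̄ = (12 + 13 + 12 + 13 + 18 + 17 + 21 + 26)/8 = 16.5000
Deviations from mean: -4.5000, -3.5000, -4.5000, -3.5000, 1.5000, 0.5000, 4.5000, 9.5000
Σ(z_t−z̄)(z_{t+1}−z̄) = (15.7500) + (15.7500) + (15.7500) + (-5.2500) + (0.7500) + (2.2500) + (42.7500) = 87.7500
Denominator Σ(z_t−z̄)² = 178.0000
r_1 = 87.7500 / 178.0000 = 0.493

0.493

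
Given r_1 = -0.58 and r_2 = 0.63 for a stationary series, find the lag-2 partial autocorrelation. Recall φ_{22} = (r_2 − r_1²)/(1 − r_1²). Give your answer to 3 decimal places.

0.442

φ_{22} = (r_2 − r_1²) / (1 − r_1²)
r_1² = (-0.58)² = 0.3364
Numerator = 0.63 − 0.3364 = 0.2936; denominator = 1 − 0.3364 = 0.6636
φ_{22} = 0.2936 / 0.6636 = 0.442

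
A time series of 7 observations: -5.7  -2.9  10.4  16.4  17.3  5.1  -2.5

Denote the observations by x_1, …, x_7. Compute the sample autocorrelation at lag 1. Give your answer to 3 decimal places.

0.433

Mean x̄ = (-5.7 − 2.9 + 10.4 + 16.4 + 17.3 + 5.1 − 2.5)/7 = 5.4429
Deviations from mean: -11.1429, -8.3429, 4.9571, 10.9571, 11.8571, -0.3429, -7.9429
Numerator Σ_{t=1}^{6}(x_t−x̄)(x_{t+1}−x̄) = 234.5010
Denominator Σ(x_t−x̄)² = 542.1971
r_1 = 234.5010 / 542.1971 = 0.433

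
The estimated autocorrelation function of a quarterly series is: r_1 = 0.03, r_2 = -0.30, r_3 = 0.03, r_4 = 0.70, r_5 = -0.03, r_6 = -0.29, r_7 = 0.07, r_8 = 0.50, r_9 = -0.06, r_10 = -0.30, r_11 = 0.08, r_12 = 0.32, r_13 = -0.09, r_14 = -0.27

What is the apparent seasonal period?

4

The largest autocorrelation is r_4 = 0.70, with weaker echoes at lags 8 (0.50) and 12 (0.32); the remaining lags stay at or below 0.08.
The dominant spike at lag 4 indicates a seasonal period of 4.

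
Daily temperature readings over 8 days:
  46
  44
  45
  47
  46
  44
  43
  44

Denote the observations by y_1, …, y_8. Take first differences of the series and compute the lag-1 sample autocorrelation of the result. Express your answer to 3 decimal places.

First differences Δy: -2, 1, 2, -1, -2, -1, 1
Mean of differences = -0.2857
Numerator Σ(Δy_t−Δȳ)(Δy_{t+1}−Δȳ) = 0.6327
Denominator Σ(Δy_t−Δȳ)² = 15.4286
r_1(Δy) = 0.6327 / 15.4286 = 0.041

0.041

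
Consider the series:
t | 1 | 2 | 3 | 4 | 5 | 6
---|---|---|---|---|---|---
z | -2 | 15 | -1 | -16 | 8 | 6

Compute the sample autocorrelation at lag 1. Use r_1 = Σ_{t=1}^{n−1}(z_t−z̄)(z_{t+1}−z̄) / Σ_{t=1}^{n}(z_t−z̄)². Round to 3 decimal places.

Mean z̄ = (-2 + 15 − 1 − 16 + 8 + 6)/6 = 1.6667
Deviations from mean: -3.6667, 13.3333, -2.6667, -17.6667, 6.3333, 4.3333
Σ(z_t−z̄)(z_{t+1}−z̄) = (-48.8889) + (-35.5556) + (47.1111) + (-111.8889) + (27.4444) = -121.7778
Denominator Σ(z_t−z̄)² = 569.3333
r_1 = -121.7778 / 569.3333 = -0.214

-0.214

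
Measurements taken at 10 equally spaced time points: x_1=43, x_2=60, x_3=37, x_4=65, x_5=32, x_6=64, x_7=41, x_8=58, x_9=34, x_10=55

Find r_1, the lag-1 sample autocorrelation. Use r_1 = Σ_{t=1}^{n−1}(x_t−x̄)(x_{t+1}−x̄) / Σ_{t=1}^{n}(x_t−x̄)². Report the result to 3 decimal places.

-0.903

Mean x̄ = (43 + 60 + 37 + 65 + 32 + 64 + 41 + 58 + 34 + 55)/10 = 48.9000
Numerator Σ_{t=1}^{9}(x_t−x̄)(x_{t+1}−x̄) = -1334.1100
Denominator Σ(x_t−x̄)² = 1476.9000
r_1 = -1334.1100 / 1476.9000 = -0.903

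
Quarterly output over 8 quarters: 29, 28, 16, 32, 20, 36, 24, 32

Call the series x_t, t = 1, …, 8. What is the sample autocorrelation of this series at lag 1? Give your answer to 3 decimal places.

Mean x̄ = (29 + 28 + 16 + 32 + 20 + 36 + 24 + 32)/8 = 27.1250
Deviations from mean: 1.8750, 0.8750, -11.1250, 4.8750, -7.1250, 8.8750, -3.1250, 4.8750
Σ(x_t−x̄)(x_{t+1}−x̄) = (1.6406) + (-9.7344) + (-54.2344) + (-34.7344) + (-63.2344) + (-27.7344) + (-15.2344) = -203.2656
Denominator Σ(x_t−x̄)² = 314.8750
r_1 = -203.2656 / 314.8750 = -0.646

-0.646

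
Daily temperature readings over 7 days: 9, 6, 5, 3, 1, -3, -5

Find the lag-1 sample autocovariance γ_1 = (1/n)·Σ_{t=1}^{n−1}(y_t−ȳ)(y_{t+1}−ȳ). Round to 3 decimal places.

11.621

Mean ȳ = (9 + 6 + 5 + 3 + 1 − 3 − 5)/7 = 2.2857
Deviations: 6.7143, 3.7143, 2.7143, 0.7143, -1.2857, -5.2857, -7.2857
Σ_{t=1}^{6}(y_t−ȳ)(y_{t+1}−ȳ) = 81.3469
γ_1 = 81.3469 / 7 = 11.621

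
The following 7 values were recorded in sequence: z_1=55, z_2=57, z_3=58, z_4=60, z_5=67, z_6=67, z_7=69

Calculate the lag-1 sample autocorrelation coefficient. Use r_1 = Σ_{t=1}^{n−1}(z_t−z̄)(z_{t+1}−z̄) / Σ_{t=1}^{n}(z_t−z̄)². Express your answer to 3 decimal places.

0.585

Mean z̄ = (55 + 57 + 58 + 60 + 67 + 67 + 69)/7 = 61.8571
Deviations from mean: -6.8571, -4.8571, -3.8571, -1.8571, 5.1429, 5.1429, 7.1429
Σ(z_t−z̄)(z_{t+1}−z̄) = (33.3061) + (18.7347) + (7.1633) + (-9.5510) + (26.4490) + (36.7347) = 112.8367
Denominator Σ(z_t−z̄)² = 192.8571
r_1 = 112.8367 / 192.8571 = 0.585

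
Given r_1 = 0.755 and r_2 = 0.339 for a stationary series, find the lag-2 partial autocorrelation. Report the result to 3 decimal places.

-0.537

φ_{22} = (r_2 − r_1²) / (1 − r_1²)
r_1² = (0.755)² = 0.570025
Numerator = 0.339 − 0.5700 = -0.2310; denominator = 1 − 0.5700 = 0.4300
φ_{22} = -0.2310 / 0.4300 = -0.537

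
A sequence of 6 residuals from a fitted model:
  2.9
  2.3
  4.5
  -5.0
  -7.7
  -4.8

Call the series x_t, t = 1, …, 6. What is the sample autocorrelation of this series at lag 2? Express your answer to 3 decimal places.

Mean x̄ = (2.9 + 2.3 + 4.5 − 5.0 − 7.7 − 4.8)/6 = -1.3000
Deviations from mean: 4.2000, 3.6000, 5.8000, -3.7000, -6.4000, -3.5000
Σ(x_t−x̄)(x_{t+2}−x̄) = (24.3600) + (-13.3200) + (-37.1200) + (12.9500) = -13.1300
Denominator Σ(x_t−x̄)² = 131.1400
r_2 = -13.1300 / 131.1400 = -0.100

-0.100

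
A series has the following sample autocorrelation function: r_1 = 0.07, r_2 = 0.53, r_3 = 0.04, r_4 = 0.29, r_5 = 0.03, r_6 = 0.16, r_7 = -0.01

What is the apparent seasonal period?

The largest autocorrelation is r_2 = 0.53, with weaker echoes at lags 4 (0.29) and 6 (0.16); the remaining lags stay at or below 0.07.
The dominant spike at lag 2 indicates a seasonal period of 2.

2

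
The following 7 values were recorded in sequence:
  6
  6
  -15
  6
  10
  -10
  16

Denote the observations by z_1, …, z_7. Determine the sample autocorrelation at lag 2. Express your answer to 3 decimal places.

Mean z̄ = (6 + 6 − 15 + 6 + 10 − 10 + 16)/7 = 2.7143
Σ(z_t−z̄)(z_{t+2}−z̄) = (-58.2041) + (10.7959) + (-129.0612) + (-41.7755) + (96.7959) = -121.4490
Denominator Σ(z_t−z̄)² = 737.4286
r_2 = -121.4490 / 737.4286 = -0.165

-0.165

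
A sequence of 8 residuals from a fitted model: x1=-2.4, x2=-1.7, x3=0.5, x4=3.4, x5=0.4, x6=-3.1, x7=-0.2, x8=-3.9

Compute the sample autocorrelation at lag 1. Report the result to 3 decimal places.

0.129

Mean x̄ = (-2.4 − 1.7 + 0.5 + 3.4 + 0.4 − 3.1 − 0.2 − 3.9)/8 = -0.8750
Deviations from mean: -1.5250, -0.8250, 1.3750, 4.2750, 1.2750, -2.2250, 0.6750, -3.0250
Σ(x_t−x̄)(x_{t+1}−x̄) = (1.2581) + (-1.1344) + (5.8781) + (5.4506) + (-2.8369) + (-1.5019) + (-2.0419) = 5.0719
Denominator Σ(x_t−x̄)² = 39.3550
r_1 = 5.0719 / 39.3550 = 0.129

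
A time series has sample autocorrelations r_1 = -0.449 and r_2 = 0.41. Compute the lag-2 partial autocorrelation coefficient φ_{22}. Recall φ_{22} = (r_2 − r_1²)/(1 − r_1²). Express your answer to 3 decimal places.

φ_{22} = (r_2 − r_1²) / (1 − r_1²)
r_1² = (-0.449)² = 0.201601
Numerator = 0.41 − 0.2016 = 0.2084; denominator = 1 − 0.2016 = 0.7984
φ_{22} = 0.2084 / 0.7984 = 0.261

0.261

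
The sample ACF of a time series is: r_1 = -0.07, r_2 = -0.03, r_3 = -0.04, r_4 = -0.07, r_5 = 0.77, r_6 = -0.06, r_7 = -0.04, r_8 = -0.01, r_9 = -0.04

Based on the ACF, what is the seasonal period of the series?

The largest autocorrelation is r_5 = 0.77; the remaining lags stay at or below -0.01.
The dominant spike at lag 5 indicates a seasonal period of 5.

5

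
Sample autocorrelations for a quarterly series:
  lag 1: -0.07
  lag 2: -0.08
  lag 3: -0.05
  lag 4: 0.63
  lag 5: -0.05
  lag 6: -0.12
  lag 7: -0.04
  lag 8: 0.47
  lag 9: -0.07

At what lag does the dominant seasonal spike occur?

The largest autocorrelation is r_4 = 0.63, with a weaker echo at lag 8 (0.47); the remaining lags stay at or below -0.04.
The dominant spike at lag 4 indicates a seasonal period of 4.

4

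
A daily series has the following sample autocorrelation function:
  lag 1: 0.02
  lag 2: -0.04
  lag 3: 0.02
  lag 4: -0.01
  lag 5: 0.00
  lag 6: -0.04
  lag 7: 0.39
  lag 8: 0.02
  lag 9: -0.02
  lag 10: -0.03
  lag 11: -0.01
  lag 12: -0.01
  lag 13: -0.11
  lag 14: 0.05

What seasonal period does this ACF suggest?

The largest autocorrelation is r_7 = 0.39; the remaining lags stay at or below 0.05.
The dominant spike at lag 7 indicates a seasonal period of 7.

7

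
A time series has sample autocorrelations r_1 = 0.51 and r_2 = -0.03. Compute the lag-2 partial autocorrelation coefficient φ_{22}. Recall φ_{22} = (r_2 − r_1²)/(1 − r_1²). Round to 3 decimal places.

-0.392

φ_{22} = (r_2 − r_1²) / (1 − r_1²)
r_1² = (0.51)² = 0.2601
Numerator = -0.03 − 0.2601 = -0.2901; denominator = 1 − 0.2601 = 0.7399
φ_{22} = -0.2901 / 0.7399 = -0.392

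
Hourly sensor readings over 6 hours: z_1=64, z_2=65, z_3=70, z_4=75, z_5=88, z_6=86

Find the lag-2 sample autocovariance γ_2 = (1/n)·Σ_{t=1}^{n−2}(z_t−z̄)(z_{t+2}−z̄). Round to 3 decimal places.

-1.981

Mean z̄ = (64 + 65 + 70 + 75 + 88 + 86)/6 = 74.6667
Deviations: -10.6667, -9.6667, -4.6667, 0.3333, 13.3333, 11.3333
Σ_{t=1}^{4}(z_t−z̄)(z_{t+2}−z̄) = -11.8889
γ_2 = -11.8889 / 6 = -1.981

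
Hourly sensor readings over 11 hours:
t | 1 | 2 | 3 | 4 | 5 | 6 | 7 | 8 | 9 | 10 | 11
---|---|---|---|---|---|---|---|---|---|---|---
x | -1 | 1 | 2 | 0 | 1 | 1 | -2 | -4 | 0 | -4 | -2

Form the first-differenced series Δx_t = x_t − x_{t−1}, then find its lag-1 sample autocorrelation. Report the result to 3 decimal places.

First differences Δx: 2, 1, -2, 1, 0, -3, -2, 4, -4, 2
Mean of differences = -0.1000
Numerator Σ(Δx_t−Δx̄)(Δx_{t+1}−Δx̄) = -28.5100
Denominator Σ(Δx_t−Δx̄)² = 58.9000
r_1(Δx) = -28.5100 / 58.9000 = -0.484

-0.484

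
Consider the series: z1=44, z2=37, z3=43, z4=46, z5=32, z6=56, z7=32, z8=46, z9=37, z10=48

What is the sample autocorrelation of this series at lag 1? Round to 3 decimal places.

-0.810

Mean z̄ = (44 + 37 + 43 + 46 + 32 + 56 + 32 + 46 + 37 + 48)/10 = 42.1000
Numerator Σ_{t=1}^{9}(z_t−z̄)(z_{t+1}−z̄) = -420.3100
Denominator Σ(z_t−z̄)² = 518.9000
r_1 = -420.3100 / 518.9000 = -0.810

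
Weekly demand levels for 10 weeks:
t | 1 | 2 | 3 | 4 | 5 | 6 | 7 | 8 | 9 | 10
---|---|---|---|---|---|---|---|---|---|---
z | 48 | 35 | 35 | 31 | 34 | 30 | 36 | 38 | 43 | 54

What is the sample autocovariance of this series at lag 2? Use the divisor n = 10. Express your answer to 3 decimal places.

6.628

Mean z̄ = (48 + 35 + 35 + 31 + 34 + 30 + 36 + 38 + 43 + 54)/10 = 38.4000
Σ_{t=1}^{8}(z_t−z̄)(z_{t+2}−z̄) = 66.2800
γ_2 = 66.2800 / 10 = 6.628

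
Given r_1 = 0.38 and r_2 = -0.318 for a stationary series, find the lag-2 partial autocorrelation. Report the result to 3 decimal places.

φ_{22} = (r_2 − r_1²) / (1 − r_1²)
r_1² = (0.38)² = 0.1444
Numerator = -0.318 − 0.1444 = -0.4624; denominator = 1 − 0.1444 = 0.8556
φ_{22} = -0.4624 / 0.8556 = -0.540

-0.540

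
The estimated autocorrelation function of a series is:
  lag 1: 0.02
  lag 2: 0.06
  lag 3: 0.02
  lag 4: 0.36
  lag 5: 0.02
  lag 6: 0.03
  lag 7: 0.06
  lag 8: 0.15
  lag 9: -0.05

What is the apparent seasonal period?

4

The largest autocorrelation is r_4 = 0.36, with a weaker echo at lag 8 (0.15); the remaining lags stay at or below 0.06.
The dominant spike at lag 4 indicates a seasonal period of 4.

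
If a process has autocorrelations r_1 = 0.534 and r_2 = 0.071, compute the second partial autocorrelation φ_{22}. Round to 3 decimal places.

-0.300

φ_{22} = (r_2 − r_1²) / (1 − r_1²)
r_1² = (0.534)² = 0.285156
Numerator = 0.071 − 0.2852 = -0.2142; denominator = 1 − 0.2852 = 0.7148
φ_{22} = -0.2142 / 0.7148 = -0.300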